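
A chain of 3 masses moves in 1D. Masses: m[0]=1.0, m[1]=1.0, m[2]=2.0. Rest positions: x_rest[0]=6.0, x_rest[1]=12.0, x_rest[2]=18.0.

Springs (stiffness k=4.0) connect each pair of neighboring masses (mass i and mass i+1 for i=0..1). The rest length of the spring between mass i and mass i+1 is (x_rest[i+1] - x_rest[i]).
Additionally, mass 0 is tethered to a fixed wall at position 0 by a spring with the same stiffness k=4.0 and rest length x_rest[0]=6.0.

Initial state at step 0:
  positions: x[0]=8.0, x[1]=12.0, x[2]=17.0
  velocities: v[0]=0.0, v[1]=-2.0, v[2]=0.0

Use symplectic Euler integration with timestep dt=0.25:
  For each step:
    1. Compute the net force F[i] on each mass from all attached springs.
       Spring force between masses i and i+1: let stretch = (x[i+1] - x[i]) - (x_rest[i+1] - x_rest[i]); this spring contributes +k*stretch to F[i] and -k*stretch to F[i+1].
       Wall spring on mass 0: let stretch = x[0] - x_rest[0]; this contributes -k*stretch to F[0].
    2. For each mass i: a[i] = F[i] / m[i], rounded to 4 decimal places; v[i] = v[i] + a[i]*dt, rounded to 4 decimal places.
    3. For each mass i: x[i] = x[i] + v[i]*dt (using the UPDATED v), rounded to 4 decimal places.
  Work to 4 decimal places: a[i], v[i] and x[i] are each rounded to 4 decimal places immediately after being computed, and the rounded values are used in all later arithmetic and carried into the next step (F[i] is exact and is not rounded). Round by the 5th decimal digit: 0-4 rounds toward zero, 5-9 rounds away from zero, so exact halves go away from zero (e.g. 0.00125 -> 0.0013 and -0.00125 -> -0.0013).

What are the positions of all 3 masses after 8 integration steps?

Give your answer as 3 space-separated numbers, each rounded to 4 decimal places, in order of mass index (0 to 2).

Step 0: x=[8.0000 12.0000 17.0000] v=[0.0000 -2.0000 0.0000]
Step 1: x=[7.0000 11.7500 17.1250] v=[-4.0000 -1.0000 0.5000]
Step 2: x=[5.4375 11.6563 17.3281] v=[-6.2500 -0.3750 0.8125]
Step 3: x=[4.0703 11.4258 17.5723] v=[-5.4687 -0.9220 0.9766]
Step 4: x=[3.5244 10.8931 17.7982] v=[-2.1835 -2.1310 0.9034]
Step 5: x=[3.9396 10.2445 17.9109] v=[1.6608 -2.5946 0.4509]
Step 6: x=[4.9461 9.9362 17.8153] v=[4.0261 -1.2331 -0.3823]
Step 7: x=[5.9636 10.3502 17.4848] v=[4.0701 1.6559 -1.3219]
Step 8: x=[6.5869 11.4512 17.0125] v=[2.4931 4.4039 -1.8892]

Answer: 6.5869 11.4512 17.0125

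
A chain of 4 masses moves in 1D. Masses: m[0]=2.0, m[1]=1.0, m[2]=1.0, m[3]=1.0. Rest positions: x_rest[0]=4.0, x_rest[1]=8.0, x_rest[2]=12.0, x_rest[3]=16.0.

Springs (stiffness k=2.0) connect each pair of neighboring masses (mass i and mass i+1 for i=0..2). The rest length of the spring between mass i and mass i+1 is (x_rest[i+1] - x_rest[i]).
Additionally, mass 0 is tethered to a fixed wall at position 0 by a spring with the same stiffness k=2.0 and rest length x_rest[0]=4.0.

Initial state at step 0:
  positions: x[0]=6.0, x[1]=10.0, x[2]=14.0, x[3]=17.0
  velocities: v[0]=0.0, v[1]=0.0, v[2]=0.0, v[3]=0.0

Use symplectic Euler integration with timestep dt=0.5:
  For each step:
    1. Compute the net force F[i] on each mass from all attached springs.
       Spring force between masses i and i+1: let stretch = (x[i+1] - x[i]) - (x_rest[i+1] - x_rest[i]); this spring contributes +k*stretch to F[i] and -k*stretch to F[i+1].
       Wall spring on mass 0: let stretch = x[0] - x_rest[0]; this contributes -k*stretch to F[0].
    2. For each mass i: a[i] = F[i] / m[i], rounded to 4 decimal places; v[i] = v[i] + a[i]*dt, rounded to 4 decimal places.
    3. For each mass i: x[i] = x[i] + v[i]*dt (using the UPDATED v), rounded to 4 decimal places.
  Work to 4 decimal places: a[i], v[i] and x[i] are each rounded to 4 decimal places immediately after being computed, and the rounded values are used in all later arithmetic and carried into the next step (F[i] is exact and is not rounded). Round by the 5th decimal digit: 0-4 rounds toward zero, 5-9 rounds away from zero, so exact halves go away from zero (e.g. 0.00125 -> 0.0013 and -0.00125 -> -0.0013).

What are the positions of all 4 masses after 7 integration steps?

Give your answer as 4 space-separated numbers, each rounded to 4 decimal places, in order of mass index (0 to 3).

Answer: 3.5626 7.7227 11.4688 15.7188

Derivation:
Step 0: x=[6.0000 10.0000 14.0000 17.0000] v=[0.0000 0.0000 0.0000 0.0000]
Step 1: x=[5.5000 10.0000 13.5000 17.5000] v=[-1.0000 0.0000 -1.0000 1.0000]
Step 2: x=[4.7500 9.5000 13.2500 18.0000] v=[-1.5000 -1.0000 -0.5000 1.0000]
Step 3: x=[4.0000 8.5000 13.5000 18.1250] v=[-1.5000 -2.0000 0.5000 0.2500]
Step 4: x=[3.3750 7.7500 13.5625 17.9375] v=[-1.2500 -1.5000 0.1250 -0.3750]
Step 5: x=[3.0000 7.7188 12.9063 17.5625] v=[-0.7500 -0.0625 -1.3125 -0.7500]
Step 6: x=[3.0547 7.9219 11.9844 16.8594] v=[0.1094 0.4062 -1.8438 -1.4062]
Step 7: x=[3.5626 7.7227 11.4688 15.7188] v=[1.0157 -0.3985 -1.0313 -2.2812]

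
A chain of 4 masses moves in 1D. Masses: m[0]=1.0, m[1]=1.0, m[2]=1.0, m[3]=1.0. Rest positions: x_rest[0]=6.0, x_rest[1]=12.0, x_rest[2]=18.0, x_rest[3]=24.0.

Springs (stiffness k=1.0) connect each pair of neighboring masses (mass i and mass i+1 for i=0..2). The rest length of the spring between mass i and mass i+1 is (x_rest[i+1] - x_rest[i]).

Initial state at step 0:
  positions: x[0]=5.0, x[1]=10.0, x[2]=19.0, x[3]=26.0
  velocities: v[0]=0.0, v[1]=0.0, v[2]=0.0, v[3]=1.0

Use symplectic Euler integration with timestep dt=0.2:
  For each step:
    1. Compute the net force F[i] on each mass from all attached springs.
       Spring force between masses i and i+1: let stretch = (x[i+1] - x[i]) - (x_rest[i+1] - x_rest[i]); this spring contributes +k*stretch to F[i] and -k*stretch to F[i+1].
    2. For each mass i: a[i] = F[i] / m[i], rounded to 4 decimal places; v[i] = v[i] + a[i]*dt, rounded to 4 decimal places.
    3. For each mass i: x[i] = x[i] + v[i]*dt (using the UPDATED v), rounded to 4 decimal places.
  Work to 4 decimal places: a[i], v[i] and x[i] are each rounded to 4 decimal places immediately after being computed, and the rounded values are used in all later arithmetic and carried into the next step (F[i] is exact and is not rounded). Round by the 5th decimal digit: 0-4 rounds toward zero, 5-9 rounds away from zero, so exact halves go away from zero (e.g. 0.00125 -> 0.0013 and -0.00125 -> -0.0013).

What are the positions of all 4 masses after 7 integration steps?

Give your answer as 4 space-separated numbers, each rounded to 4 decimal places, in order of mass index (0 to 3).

Step 0: x=[5.0000 10.0000 19.0000 26.0000] v=[0.0000 0.0000 0.0000 1.0000]
Step 1: x=[4.9600 10.1600 18.9200 26.1600] v=[-0.2000 0.8000 -0.4000 0.8000]
Step 2: x=[4.8880 10.4624 18.7792 26.2704] v=[-0.3600 1.5120 -0.7040 0.5520]
Step 3: x=[4.7990 10.8745 18.6054 26.3212] v=[-0.4451 2.0605 -0.8691 0.2538]
Step 4: x=[4.7130 11.3528 18.4310 26.3033] v=[-0.4300 2.3916 -0.8721 -0.0894]
Step 5: x=[4.6526 11.8487 18.2883 26.2105] v=[-0.3020 2.4793 -0.7133 -0.4639]
Step 6: x=[4.6400 12.3143 18.2049 26.0408] v=[-0.0628 2.3280 -0.4168 -0.8483]
Step 7: x=[4.6944 12.7086 18.1994 25.7977] v=[0.2721 1.9713 -0.0277 -1.2155]

Answer: 4.6944 12.7086 18.1994 25.7977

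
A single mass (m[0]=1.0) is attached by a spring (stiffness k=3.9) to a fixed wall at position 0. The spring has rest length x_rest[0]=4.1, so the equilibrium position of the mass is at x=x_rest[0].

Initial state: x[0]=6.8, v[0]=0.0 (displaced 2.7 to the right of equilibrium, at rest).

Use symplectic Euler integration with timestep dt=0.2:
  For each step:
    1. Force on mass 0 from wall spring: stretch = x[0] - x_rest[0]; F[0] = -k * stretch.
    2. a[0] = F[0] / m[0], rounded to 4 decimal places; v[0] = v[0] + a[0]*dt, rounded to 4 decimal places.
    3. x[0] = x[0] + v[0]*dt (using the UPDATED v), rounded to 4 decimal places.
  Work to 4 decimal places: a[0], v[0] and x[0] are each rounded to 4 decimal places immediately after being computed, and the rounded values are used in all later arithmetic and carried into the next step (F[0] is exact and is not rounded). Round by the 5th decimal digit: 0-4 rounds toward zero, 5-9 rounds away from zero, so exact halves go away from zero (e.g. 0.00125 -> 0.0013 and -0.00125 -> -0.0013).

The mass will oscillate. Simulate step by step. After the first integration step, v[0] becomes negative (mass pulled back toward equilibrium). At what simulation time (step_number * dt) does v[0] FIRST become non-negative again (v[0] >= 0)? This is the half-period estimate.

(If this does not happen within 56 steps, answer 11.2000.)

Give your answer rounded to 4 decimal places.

Step 0: x=[6.8000] v=[0.0000]
Step 1: x=[6.3788] v=[-2.1060]
Step 2: x=[5.6021] v=[-3.8835]
Step 3: x=[4.5911] v=[-5.0551]
Step 4: x=[3.5035] v=[-5.4382]
Step 5: x=[2.5089] v=[-4.9729]
Step 6: x=[1.7625] v=[-3.7318]
Step 7: x=[1.3808] v=[-1.9085]
Step 8: x=[1.4233] v=[0.2125]
First v>=0 after going negative at step 8, time=1.6000

Answer: 1.6000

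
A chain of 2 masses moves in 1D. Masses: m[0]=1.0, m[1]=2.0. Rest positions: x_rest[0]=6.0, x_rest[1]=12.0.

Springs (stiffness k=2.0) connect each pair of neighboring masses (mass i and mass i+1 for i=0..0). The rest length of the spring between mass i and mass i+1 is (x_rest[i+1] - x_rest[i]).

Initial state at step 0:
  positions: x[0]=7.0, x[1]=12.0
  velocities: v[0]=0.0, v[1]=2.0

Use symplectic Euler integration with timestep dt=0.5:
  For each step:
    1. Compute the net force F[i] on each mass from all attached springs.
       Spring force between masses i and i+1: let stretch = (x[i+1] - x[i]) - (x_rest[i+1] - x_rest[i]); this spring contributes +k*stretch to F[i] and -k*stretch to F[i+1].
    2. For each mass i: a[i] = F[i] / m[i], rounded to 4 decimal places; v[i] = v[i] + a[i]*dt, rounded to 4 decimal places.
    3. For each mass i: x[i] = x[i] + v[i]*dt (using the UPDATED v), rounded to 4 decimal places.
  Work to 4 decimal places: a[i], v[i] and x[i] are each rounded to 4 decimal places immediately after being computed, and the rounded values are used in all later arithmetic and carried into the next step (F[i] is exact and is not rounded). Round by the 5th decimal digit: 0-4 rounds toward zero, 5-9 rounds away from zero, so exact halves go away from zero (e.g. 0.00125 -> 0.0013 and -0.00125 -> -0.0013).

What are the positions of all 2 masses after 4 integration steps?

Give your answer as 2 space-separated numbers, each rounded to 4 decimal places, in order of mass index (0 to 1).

Step 0: x=[7.0000 12.0000] v=[0.0000 2.0000]
Step 1: x=[6.5000 13.2500] v=[-1.0000 2.5000]
Step 2: x=[6.3750 14.3125] v=[-0.2500 2.1250]
Step 3: x=[7.2188 14.8907] v=[1.6875 1.1563]
Step 4: x=[8.8985 15.0509] v=[3.3594 0.3204]

Answer: 8.8985 15.0509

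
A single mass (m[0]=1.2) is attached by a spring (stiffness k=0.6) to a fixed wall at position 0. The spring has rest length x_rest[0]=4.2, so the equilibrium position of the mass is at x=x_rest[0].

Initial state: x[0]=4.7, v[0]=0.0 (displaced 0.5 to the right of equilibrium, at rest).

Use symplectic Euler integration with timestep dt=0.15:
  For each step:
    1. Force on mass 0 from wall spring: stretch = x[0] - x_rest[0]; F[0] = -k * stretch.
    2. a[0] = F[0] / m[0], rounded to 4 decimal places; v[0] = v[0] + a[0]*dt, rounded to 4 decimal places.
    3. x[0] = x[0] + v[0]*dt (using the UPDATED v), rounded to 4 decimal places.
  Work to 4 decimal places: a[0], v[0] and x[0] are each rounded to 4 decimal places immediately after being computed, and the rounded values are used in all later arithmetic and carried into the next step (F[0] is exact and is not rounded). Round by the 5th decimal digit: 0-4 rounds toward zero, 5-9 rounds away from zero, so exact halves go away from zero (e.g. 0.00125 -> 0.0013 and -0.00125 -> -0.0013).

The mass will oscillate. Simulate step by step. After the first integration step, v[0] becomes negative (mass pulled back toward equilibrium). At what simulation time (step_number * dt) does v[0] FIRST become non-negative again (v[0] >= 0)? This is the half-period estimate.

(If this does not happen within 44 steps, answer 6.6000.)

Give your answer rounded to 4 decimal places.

Step 0: x=[4.7000] v=[0.0000]
Step 1: x=[4.6944] v=[-0.0375]
Step 2: x=[4.6832] v=[-0.0746]
Step 3: x=[4.6666] v=[-0.1108]
Step 4: x=[4.6447] v=[-0.1458]
Step 5: x=[4.6178] v=[-0.1792]
Step 6: x=[4.5862] v=[-0.2105]
Step 7: x=[4.5503] v=[-0.2395]
Step 8: x=[4.5104] v=[-0.2658]
Step 9: x=[4.4670] v=[-0.2891]
Step 10: x=[4.4206] v=[-0.3091]
Step 11: x=[4.3718] v=[-0.3256]
Step 12: x=[4.3210] v=[-0.3385]
Step 13: x=[4.2689] v=[-0.3476]
Step 14: x=[4.2160] v=[-0.3528]
Step 15: x=[4.1629] v=[-0.3540]
Step 16: x=[4.1102] v=[-0.3512]
Step 17: x=[4.0585] v=[-0.3445]
Step 18: x=[4.0084] v=[-0.3339]
Step 19: x=[3.9605] v=[-0.3195]
Step 20: x=[3.9153] v=[-0.3015]
Step 21: x=[3.8733] v=[-0.2801]
Step 22: x=[3.8350] v=[-0.2556]
Step 23: x=[3.8008] v=[-0.2282]
Step 24: x=[3.7711] v=[-0.1983]
Step 25: x=[3.7462] v=[-0.1661]
Step 26: x=[3.7264] v=[-0.1321]
Step 27: x=[3.7119] v=[-0.0966]
Step 28: x=[3.7029] v=[-0.0600]
Step 29: x=[3.6995] v=[-0.0227]
Step 30: x=[3.7017] v=[0.0148]
First v>=0 after going negative at step 30, time=4.5000

Answer: 4.5000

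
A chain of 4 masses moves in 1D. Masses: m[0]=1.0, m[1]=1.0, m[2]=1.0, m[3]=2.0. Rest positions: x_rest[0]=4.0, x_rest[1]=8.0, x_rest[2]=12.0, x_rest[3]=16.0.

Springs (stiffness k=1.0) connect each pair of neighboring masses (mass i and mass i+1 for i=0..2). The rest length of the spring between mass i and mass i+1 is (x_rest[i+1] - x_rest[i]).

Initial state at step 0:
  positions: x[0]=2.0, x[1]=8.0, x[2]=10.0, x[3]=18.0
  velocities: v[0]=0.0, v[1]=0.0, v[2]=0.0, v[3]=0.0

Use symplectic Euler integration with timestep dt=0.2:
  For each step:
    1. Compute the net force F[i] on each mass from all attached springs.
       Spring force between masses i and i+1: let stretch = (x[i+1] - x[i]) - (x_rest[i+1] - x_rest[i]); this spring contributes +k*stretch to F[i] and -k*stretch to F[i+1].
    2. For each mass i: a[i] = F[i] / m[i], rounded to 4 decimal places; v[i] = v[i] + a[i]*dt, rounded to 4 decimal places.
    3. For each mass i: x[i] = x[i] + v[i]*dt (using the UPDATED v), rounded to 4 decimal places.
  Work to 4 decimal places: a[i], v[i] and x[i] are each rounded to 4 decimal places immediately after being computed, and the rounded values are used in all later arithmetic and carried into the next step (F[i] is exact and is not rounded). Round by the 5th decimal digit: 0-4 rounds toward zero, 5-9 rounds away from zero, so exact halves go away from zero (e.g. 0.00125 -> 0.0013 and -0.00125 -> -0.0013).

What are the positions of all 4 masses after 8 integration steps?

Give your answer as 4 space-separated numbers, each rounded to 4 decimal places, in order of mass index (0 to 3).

Answer: 3.4231 6.1831 14.0374 16.1782

Derivation:
Step 0: x=[2.0000 8.0000 10.0000 18.0000] v=[0.0000 0.0000 0.0000 0.0000]
Step 1: x=[2.0800 7.8400 10.2400 17.9200] v=[0.4000 -0.8000 1.2000 -0.4000]
Step 2: x=[2.2304 7.5456 10.6912 17.7664] v=[0.7520 -1.4720 2.2560 -0.7680]
Step 3: x=[2.4334 7.1644 11.2996 17.5513] v=[1.0150 -1.9059 3.0419 -1.0755]
Step 4: x=[2.6656 6.7594 11.9926 17.2912] v=[1.1612 -2.0251 3.4652 -1.3007]
Step 5: x=[2.9016 6.4000 12.6883 17.0051] v=[1.1800 -1.7972 3.4783 -1.4306]
Step 6: x=[3.1175 6.1522 13.3051 16.7126] v=[1.0797 -1.2392 3.0840 -1.4623]
Step 7: x=[3.2948 6.0691 13.7721 16.4320] v=[0.8866 -0.4156 2.3349 -1.4030]
Step 8: x=[3.4231 6.1831 14.0374 16.1782] v=[0.6415 0.5701 1.3263 -1.2690]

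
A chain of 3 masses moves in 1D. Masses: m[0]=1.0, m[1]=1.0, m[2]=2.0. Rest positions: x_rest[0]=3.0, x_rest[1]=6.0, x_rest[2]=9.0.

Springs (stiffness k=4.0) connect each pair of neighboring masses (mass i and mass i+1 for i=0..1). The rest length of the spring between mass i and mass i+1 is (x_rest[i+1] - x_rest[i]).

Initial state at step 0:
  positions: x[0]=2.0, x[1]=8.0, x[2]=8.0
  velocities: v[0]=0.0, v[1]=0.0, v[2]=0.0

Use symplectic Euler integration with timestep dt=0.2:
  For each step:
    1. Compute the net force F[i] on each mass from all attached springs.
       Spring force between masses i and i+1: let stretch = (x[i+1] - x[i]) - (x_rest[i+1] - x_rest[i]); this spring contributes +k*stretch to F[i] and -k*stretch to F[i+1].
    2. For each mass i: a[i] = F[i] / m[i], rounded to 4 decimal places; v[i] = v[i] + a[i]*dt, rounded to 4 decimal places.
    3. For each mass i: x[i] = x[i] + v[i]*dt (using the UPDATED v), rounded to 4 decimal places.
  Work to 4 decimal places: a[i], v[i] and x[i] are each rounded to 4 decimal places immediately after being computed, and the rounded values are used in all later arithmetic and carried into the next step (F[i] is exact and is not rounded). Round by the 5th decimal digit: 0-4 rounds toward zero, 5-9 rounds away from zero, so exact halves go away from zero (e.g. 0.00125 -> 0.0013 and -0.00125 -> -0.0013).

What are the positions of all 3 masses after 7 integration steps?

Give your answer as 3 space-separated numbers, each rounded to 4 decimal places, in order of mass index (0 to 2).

Answer: 1.8958 6.4977 8.8033

Derivation:
Step 0: x=[2.0000 8.0000 8.0000] v=[0.0000 0.0000 0.0000]
Step 1: x=[2.4800 7.0400 8.2400] v=[2.4000 -4.8000 1.2000]
Step 2: x=[3.2096 5.5424 8.6240] v=[3.6480 -7.4880 1.9200]
Step 3: x=[3.8324 4.1646 9.0015] v=[3.1142 -6.8890 1.8874]
Step 4: x=[4.0284 3.5076 9.2320] v=[0.9800 -3.2852 1.1526]
Step 5: x=[3.6611 3.8498 9.2446] v=[-1.8366 1.7110 0.0628]
Step 6: x=[2.8440 5.0250 9.0656] v=[-4.0856 5.8759 -0.8951]
Step 7: x=[1.8958 6.4977 8.8033] v=[-4.7408 7.3636 -1.3113]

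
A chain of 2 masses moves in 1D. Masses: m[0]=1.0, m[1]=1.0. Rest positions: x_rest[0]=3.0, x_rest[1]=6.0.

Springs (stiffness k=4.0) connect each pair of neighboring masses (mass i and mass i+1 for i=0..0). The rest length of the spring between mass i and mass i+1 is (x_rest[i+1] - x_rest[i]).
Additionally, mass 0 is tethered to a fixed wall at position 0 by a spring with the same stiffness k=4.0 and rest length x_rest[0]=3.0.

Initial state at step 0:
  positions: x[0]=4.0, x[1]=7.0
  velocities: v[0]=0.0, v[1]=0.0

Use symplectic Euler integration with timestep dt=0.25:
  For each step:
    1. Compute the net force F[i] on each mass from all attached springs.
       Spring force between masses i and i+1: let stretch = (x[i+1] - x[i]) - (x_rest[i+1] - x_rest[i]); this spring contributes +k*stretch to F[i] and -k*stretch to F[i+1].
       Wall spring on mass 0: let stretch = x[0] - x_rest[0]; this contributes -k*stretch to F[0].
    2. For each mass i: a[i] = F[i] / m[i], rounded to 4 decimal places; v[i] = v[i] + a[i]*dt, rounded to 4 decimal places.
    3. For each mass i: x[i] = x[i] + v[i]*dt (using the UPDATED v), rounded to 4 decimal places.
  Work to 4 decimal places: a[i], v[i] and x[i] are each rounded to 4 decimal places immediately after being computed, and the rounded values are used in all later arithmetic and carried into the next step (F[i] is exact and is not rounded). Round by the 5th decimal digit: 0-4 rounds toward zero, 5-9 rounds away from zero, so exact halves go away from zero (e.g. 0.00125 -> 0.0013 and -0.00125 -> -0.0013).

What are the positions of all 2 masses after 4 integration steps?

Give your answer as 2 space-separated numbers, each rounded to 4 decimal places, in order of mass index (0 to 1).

Answer: 2.8789 6.3594

Derivation:
Step 0: x=[4.0000 7.0000] v=[0.0000 0.0000]
Step 1: x=[3.7500 7.0000] v=[-1.0000 0.0000]
Step 2: x=[3.3750 6.9375] v=[-1.5000 -0.2500]
Step 3: x=[3.0469 6.7344] v=[-1.3125 -0.8125]
Step 4: x=[2.8789 6.3594] v=[-0.6719 -1.5000]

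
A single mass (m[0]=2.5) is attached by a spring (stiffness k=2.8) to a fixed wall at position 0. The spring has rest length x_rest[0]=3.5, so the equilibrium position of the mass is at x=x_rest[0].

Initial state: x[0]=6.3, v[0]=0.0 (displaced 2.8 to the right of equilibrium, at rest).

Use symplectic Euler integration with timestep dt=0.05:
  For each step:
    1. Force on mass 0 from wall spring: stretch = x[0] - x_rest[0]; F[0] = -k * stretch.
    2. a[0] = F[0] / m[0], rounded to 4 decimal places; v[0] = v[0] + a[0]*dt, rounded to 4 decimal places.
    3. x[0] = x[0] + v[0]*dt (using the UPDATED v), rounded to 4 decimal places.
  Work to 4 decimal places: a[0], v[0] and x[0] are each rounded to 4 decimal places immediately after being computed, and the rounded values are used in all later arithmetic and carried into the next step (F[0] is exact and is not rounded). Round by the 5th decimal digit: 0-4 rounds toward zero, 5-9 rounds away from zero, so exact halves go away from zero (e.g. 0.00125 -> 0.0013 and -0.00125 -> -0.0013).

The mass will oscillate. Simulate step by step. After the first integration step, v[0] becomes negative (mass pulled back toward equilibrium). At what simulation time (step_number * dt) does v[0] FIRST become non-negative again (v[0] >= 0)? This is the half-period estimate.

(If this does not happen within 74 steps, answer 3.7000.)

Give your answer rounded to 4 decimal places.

Answer: 3.0000

Derivation:
Step 0: x=[6.3000] v=[0.0000]
Step 1: x=[6.2922] v=[-0.1568]
Step 2: x=[6.2765] v=[-0.3132]
Step 3: x=[6.2531] v=[-0.4687]
Step 4: x=[6.2220] v=[-0.6229]
Step 5: x=[6.1832] v=[-0.7753]
Step 6: x=[6.1369] v=[-0.9256]
Step 7: x=[6.0832] v=[-1.0733]
Step 8: x=[6.0223] v=[-1.2180]
Step 9: x=[5.9543] v=[-1.3593]
Step 10: x=[5.8795] v=[-1.4967]
Step 11: x=[5.7980] v=[-1.6300]
Step 12: x=[5.7101] v=[-1.7587]
Step 13: x=[5.6160] v=[-1.8825]
Step 14: x=[5.5160] v=[-2.0010]
Step 15: x=[5.4103] v=[-2.1139]
Step 16: x=[5.2993] v=[-2.2209]
Step 17: x=[5.1832] v=[-2.3217]
Step 18: x=[5.0624] v=[-2.4160]
Step 19: x=[4.9372] v=[-2.5035]
Step 20: x=[4.8080] v=[-2.5840]
Step 21: x=[4.6751] v=[-2.6573]
Step 22: x=[4.5389] v=[-2.7231]
Step 23: x=[4.3998] v=[-2.7813]
Step 24: x=[4.2582] v=[-2.8317]
Step 25: x=[4.1145] v=[-2.8742]
Step 26: x=[3.9691] v=[-2.9086]
Step 27: x=[3.8224] v=[-2.9349]
Step 28: x=[3.6748] v=[-2.9530]
Step 29: x=[3.5267] v=[-2.9628]
Step 30: x=[3.3785] v=[-2.9643]
Step 31: x=[3.2306] v=[-2.9575]
Step 32: x=[3.0835] v=[-2.9424]
Step 33: x=[2.9375] v=[-2.9191]
Step 34: x=[2.7931] v=[-2.8876]
Step 35: x=[2.6507] v=[-2.8480]
Step 36: x=[2.5107] v=[-2.8004]
Step 37: x=[2.3735] v=[-2.7450]
Step 38: x=[2.2394] v=[-2.6819]
Step 39: x=[2.1088] v=[-2.6113]
Step 40: x=[1.9821] v=[-2.5334]
Step 41: x=[1.8597] v=[-2.4484]
Step 42: x=[1.7419] v=[-2.3565]
Step 43: x=[1.6290] v=[-2.2580]
Step 44: x=[1.5213] v=[-2.1532]
Step 45: x=[1.4192] v=[-2.0424]
Step 46: x=[1.3229] v=[-1.9259]
Step 47: x=[1.2327] v=[-1.8040]
Step 48: x=[1.1489] v=[-1.6770]
Step 49: x=[1.0716] v=[-1.5453]
Step 50: x=[1.0011] v=[-1.4093]
Step 51: x=[0.9376] v=[-1.2694]
Step 52: x=[0.8813] v=[-1.1259]
Step 53: x=[0.8323] v=[-0.9793]
Step 54: x=[0.7908] v=[-0.8299]
Step 55: x=[0.7569] v=[-0.6782]
Step 56: x=[0.7307] v=[-0.5246]
Step 57: x=[0.7122] v=[-0.3695]
Step 58: x=[0.7015] v=[-0.2134]
Step 59: x=[0.6987] v=[-0.0567]
Step 60: x=[0.7037] v=[0.1002]
First v>=0 after going negative at step 60, time=3.0000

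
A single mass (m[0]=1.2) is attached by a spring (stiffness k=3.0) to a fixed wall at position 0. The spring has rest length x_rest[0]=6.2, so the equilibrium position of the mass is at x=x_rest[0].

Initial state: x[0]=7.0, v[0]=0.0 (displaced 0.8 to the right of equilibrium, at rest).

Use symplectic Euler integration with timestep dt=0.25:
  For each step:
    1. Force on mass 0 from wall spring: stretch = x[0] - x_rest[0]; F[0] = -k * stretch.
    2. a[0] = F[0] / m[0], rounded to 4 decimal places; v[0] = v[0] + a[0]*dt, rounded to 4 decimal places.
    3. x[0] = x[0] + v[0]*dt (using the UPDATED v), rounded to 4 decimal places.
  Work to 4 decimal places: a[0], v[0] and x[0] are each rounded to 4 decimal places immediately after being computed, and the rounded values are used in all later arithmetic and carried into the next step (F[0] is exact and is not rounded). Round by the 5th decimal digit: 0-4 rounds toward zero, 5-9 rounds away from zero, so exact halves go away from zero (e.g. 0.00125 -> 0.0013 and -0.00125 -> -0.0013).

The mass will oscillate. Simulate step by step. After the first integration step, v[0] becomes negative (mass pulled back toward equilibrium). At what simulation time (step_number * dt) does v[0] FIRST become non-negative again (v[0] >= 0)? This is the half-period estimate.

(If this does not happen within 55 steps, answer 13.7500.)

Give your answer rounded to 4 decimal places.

Answer: 2.0000

Derivation:
Step 0: x=[7.0000] v=[0.0000]
Step 1: x=[6.8750] v=[-0.5000]
Step 2: x=[6.6445] v=[-0.9219]
Step 3: x=[6.3446] v=[-1.1997]
Step 4: x=[6.0221] v=[-1.2901]
Step 5: x=[5.7274] v=[-1.1789]
Step 6: x=[5.5065] v=[-0.8835]
Step 7: x=[5.3940] v=[-0.4501]
Step 8: x=[5.4074] v=[0.0537]
First v>=0 after going negative at step 8, time=2.0000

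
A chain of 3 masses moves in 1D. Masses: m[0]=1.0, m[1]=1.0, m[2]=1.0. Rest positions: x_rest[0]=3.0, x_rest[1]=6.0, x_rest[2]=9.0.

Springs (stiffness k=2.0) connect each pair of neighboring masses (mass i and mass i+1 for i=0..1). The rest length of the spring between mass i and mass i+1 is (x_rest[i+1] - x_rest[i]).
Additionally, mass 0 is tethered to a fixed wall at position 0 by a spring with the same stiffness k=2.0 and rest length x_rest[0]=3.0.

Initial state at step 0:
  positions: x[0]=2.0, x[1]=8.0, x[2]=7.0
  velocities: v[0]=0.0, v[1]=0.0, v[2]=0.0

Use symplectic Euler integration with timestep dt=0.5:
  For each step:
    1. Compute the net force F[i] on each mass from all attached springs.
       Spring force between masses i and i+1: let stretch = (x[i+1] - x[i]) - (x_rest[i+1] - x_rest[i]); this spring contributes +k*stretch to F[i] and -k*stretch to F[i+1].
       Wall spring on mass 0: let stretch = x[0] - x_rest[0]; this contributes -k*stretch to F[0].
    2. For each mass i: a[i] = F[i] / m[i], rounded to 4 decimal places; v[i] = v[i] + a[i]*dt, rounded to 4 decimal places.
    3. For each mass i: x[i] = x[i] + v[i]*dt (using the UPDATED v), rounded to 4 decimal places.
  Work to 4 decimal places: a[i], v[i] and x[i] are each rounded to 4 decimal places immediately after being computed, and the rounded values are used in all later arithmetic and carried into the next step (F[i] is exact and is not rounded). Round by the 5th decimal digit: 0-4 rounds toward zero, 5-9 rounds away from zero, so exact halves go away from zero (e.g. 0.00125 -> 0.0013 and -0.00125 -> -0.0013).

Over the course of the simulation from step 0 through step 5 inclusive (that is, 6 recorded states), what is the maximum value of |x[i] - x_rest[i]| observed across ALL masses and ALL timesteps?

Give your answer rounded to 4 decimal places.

Step 0: x=[2.0000 8.0000 7.0000] v=[0.0000 0.0000 0.0000]
Step 1: x=[4.0000 4.5000 9.0000] v=[4.0000 -7.0000 4.0000]
Step 2: x=[4.2500 3.0000 10.2500] v=[0.5000 -3.0000 2.5000]
Step 3: x=[1.7500 5.7500 9.3750] v=[-5.0000 5.5000 -1.7500]
Step 4: x=[0.3750 8.3125 8.1875] v=[-2.7500 5.1250 -2.3750]
Step 5: x=[2.7813 6.8438 8.5625] v=[4.8125 -2.9375 0.7500]
Max displacement = 3.0000

Answer: 3.0000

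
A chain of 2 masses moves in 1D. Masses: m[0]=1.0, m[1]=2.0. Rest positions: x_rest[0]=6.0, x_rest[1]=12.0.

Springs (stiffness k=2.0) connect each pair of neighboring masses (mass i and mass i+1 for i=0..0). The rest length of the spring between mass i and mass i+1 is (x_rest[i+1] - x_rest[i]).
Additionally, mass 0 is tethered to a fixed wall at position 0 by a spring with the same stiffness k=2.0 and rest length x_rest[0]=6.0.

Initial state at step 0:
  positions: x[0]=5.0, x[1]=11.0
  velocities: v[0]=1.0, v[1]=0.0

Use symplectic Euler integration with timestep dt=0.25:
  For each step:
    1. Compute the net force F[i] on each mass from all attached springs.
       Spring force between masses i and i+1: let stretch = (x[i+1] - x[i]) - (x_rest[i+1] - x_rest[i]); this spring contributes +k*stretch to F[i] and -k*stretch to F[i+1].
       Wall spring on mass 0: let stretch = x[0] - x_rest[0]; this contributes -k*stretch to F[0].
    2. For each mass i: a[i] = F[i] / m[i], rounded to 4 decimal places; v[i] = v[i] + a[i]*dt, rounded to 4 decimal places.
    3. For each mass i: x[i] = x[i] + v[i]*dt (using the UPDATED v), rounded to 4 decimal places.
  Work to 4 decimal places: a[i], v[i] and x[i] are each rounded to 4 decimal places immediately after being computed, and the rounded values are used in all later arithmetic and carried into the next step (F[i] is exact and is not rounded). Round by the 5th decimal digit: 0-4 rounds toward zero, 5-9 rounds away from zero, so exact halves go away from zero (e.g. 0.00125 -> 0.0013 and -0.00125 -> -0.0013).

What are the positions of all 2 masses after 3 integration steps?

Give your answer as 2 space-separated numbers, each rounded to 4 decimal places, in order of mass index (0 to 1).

Answer: 6.1202 11.0943

Derivation:
Step 0: x=[5.0000 11.0000] v=[1.0000 0.0000]
Step 1: x=[5.3750 11.0000] v=[1.5000 0.0000]
Step 2: x=[5.7813 11.0235] v=[1.6250 0.0938]
Step 3: x=[6.1202 11.0943] v=[1.3555 0.2833]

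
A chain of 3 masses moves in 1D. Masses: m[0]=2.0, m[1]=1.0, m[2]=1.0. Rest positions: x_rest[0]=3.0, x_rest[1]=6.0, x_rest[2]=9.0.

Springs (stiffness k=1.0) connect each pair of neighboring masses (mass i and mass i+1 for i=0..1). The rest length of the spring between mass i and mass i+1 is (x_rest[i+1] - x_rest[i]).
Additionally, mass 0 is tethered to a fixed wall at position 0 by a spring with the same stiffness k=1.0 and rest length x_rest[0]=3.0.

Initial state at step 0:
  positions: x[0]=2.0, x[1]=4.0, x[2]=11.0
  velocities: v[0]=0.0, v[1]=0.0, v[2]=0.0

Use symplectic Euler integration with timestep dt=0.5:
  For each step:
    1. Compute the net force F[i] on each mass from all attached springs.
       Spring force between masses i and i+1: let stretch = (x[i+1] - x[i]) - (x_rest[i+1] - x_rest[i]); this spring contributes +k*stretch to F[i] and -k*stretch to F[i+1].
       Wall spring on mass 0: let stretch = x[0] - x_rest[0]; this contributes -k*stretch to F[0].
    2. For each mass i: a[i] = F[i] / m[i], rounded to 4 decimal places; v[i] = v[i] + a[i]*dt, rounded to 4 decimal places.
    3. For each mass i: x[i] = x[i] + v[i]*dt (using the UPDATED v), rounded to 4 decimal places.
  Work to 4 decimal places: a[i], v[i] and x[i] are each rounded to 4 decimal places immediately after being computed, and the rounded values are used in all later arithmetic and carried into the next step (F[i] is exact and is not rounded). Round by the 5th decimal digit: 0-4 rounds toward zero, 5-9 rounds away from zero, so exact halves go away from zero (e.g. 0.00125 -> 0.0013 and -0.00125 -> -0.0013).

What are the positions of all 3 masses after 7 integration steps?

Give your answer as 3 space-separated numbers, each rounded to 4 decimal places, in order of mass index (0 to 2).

Answer: 4.6170 4.1139 8.9418

Derivation:
Step 0: x=[2.0000 4.0000 11.0000] v=[0.0000 0.0000 0.0000]
Step 1: x=[2.0000 5.2500 10.0000] v=[0.0000 2.5000 -2.0000]
Step 2: x=[2.1563 6.8750 8.5625] v=[0.3125 3.2500 -2.8750]
Step 3: x=[2.6329 7.7422 7.4531] v=[0.9531 1.7344 -2.2188]
Step 4: x=[3.4190 7.2598 7.1660] v=[1.5722 -0.9648 -0.5743]
Step 5: x=[4.2579 5.7938 7.6523] v=[1.6777 -2.9321 0.9726]
Step 6: x=[4.7565 4.4084 8.4240] v=[0.9972 -2.7708 1.5434]
Step 7: x=[4.6170 4.1139 8.9418] v=[-0.2790 -0.5890 1.0356]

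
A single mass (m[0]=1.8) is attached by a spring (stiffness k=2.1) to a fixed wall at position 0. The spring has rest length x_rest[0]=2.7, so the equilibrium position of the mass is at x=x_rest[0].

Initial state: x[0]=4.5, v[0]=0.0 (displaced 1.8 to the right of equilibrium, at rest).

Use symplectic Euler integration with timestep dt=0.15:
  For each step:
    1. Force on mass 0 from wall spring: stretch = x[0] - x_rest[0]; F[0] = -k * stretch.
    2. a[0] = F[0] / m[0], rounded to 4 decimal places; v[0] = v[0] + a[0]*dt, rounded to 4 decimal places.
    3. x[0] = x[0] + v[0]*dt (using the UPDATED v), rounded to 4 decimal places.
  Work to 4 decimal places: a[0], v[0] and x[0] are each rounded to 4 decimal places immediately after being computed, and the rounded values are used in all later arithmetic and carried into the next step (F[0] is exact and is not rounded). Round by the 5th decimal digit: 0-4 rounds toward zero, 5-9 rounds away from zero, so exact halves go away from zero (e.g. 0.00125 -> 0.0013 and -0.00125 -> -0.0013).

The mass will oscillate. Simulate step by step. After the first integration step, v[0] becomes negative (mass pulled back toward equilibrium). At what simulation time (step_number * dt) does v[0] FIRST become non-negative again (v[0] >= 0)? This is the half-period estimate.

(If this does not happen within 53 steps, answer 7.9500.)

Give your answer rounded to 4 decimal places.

Step 0: x=[4.5000] v=[0.0000]
Step 1: x=[4.4528] v=[-0.3150]
Step 2: x=[4.3595] v=[-0.6217]
Step 3: x=[4.2227] v=[-0.9121]
Step 4: x=[4.0459] v=[-1.1786]
Step 5: x=[3.8338] v=[-1.4141]
Step 6: x=[3.5919] v=[-1.6125]
Step 7: x=[3.3266] v=[-1.7686]
Step 8: x=[3.0449] v=[-1.8783]
Step 9: x=[2.7541] v=[-1.9387]
Step 10: x=[2.4619] v=[-1.9482]
Step 11: x=[2.1759] v=[-1.9065]
Step 12: x=[1.9037] v=[-1.8148]
Step 13: x=[1.6524] v=[-1.6755]
Step 14: x=[1.4286] v=[-1.4922]
Step 15: x=[1.2381] v=[-1.2697]
Step 16: x=[1.0860] v=[-1.0139]
Step 17: x=[0.9763] v=[-0.7315]
Step 18: x=[0.9118] v=[-0.4299]
Step 19: x=[0.8943] v=[-0.1170]
Step 20: x=[0.9242] v=[0.1990]
First v>=0 after going negative at step 20, time=3.0000

Answer: 3.0000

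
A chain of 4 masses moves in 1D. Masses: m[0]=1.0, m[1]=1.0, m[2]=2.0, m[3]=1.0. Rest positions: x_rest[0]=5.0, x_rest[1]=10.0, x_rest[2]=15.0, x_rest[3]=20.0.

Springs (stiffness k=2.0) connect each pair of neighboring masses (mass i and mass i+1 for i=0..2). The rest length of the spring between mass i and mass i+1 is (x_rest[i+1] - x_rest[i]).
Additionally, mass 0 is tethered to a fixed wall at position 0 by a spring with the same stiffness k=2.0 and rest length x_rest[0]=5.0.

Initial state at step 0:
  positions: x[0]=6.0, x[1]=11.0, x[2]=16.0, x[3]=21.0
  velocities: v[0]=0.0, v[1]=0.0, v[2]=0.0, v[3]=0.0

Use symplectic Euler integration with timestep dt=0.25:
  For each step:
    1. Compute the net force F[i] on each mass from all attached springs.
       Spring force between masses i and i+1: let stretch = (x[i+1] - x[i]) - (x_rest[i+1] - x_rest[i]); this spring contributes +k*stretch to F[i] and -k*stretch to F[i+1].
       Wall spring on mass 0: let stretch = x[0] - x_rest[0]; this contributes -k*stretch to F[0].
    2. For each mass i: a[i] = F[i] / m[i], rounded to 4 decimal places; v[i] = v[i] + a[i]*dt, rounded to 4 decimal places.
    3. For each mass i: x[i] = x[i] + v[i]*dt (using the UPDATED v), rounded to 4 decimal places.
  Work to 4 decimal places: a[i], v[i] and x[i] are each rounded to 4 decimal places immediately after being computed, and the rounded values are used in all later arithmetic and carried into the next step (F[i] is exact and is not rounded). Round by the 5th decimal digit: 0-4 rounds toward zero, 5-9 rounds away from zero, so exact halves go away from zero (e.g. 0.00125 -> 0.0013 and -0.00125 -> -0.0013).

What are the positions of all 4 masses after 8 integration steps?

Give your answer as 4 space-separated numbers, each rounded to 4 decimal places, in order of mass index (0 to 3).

Answer: 4.9216 10.0314 15.7787 20.9617

Derivation:
Step 0: x=[6.0000 11.0000 16.0000 21.0000] v=[0.0000 0.0000 0.0000 0.0000]
Step 1: x=[5.8750 11.0000 16.0000 21.0000] v=[-0.5000 0.0000 0.0000 0.0000]
Step 2: x=[5.6563 10.9844 16.0000 21.0000] v=[-0.8750 -0.0625 0.0000 0.0000]
Step 3: x=[5.3965 10.9297 15.9990 21.0000] v=[-1.0391 -0.2188 -0.0039 0.0000]
Step 4: x=[5.1538 10.8170 15.9938 20.9999] v=[-0.9708 -0.4508 -0.0210 -0.0005]
Step 5: x=[4.9748 10.6435 15.9779 20.9990] v=[-0.7161 -0.6940 -0.0637 -0.0036]
Step 6: x=[4.8825 10.4282 15.9424 20.9955] v=[-0.3692 -0.8612 -0.1420 -0.0142]
Step 7: x=[4.8731 10.2090 15.8781 20.9853] v=[-0.0376 -0.8770 -0.2573 -0.0408]
Step 8: x=[4.9216 10.0314 15.7787 20.9617] v=[0.1938 -0.7104 -0.3978 -0.0944]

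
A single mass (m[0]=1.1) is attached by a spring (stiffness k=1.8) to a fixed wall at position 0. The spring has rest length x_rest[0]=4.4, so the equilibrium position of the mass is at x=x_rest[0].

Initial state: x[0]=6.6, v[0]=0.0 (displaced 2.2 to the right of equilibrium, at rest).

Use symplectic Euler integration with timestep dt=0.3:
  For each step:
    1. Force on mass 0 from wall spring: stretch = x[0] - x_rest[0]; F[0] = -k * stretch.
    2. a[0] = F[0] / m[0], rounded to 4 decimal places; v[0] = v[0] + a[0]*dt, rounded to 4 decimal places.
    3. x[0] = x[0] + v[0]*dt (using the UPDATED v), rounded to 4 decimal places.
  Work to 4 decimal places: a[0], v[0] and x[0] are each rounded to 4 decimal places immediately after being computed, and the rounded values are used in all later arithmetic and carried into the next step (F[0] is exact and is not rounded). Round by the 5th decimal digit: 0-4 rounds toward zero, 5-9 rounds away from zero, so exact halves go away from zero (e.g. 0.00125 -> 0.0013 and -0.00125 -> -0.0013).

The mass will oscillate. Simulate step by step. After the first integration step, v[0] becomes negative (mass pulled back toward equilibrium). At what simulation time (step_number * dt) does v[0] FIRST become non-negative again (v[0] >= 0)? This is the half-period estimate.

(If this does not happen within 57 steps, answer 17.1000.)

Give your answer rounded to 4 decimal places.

Step 0: x=[6.6000] v=[0.0000]
Step 1: x=[6.2760] v=[-1.0800]
Step 2: x=[5.6757] v=[-2.0009]
Step 3: x=[4.8875] v=[-2.6272]
Step 4: x=[4.0276] v=[-2.8665]
Step 5: x=[3.2225] v=[-2.6837]
Step 6: x=[2.5908] v=[-2.1057]
Step 7: x=[2.2255] v=[-1.2176]
Step 8: x=[2.1805] v=[-0.1501]
Step 9: x=[2.4624] v=[0.9395]
First v>=0 after going negative at step 9, time=2.7000

Answer: 2.7000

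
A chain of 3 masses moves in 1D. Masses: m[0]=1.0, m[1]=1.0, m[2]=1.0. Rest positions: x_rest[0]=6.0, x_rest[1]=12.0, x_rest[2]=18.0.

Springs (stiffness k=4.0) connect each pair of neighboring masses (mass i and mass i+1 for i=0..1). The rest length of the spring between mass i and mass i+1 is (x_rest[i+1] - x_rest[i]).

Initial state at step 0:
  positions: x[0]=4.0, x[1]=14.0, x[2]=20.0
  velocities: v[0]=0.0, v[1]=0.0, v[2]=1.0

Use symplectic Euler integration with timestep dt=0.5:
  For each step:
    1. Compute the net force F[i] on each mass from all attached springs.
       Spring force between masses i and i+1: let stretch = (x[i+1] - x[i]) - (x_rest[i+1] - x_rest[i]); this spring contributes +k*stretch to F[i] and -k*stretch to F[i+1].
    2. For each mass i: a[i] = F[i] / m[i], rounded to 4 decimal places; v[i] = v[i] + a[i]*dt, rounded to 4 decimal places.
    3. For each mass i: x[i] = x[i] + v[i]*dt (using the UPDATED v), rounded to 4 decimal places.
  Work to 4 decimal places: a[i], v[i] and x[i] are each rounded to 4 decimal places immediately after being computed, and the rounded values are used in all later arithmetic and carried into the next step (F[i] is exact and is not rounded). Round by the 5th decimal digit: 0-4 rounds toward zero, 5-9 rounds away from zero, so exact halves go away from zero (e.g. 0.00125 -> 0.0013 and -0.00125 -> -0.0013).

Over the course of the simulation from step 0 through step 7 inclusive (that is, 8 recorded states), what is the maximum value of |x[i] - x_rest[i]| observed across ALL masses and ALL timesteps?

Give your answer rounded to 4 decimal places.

Step 0: x=[4.0000 14.0000 20.0000] v=[0.0000 0.0000 1.0000]
Step 1: x=[8.0000 10.0000 20.5000] v=[8.0000 -8.0000 1.0000]
Step 2: x=[8.0000 14.5000 16.5000] v=[0.0000 9.0000 -8.0000]
Step 3: x=[8.5000 14.5000 16.5000] v=[1.0000 0.0000 0.0000]
Step 4: x=[9.0000 10.5000 20.5000] v=[1.0000 -8.0000 8.0000]
Step 5: x=[5.0000 15.0000 20.5000] v=[-8.0000 9.0000 0.0000]
Step 6: x=[5.0000 15.0000 21.0000] v=[0.0000 0.0000 1.0000]
Step 7: x=[9.0000 11.0000 21.5000] v=[8.0000 -8.0000 1.0000]
Max displacement = 3.5000

Answer: 3.5000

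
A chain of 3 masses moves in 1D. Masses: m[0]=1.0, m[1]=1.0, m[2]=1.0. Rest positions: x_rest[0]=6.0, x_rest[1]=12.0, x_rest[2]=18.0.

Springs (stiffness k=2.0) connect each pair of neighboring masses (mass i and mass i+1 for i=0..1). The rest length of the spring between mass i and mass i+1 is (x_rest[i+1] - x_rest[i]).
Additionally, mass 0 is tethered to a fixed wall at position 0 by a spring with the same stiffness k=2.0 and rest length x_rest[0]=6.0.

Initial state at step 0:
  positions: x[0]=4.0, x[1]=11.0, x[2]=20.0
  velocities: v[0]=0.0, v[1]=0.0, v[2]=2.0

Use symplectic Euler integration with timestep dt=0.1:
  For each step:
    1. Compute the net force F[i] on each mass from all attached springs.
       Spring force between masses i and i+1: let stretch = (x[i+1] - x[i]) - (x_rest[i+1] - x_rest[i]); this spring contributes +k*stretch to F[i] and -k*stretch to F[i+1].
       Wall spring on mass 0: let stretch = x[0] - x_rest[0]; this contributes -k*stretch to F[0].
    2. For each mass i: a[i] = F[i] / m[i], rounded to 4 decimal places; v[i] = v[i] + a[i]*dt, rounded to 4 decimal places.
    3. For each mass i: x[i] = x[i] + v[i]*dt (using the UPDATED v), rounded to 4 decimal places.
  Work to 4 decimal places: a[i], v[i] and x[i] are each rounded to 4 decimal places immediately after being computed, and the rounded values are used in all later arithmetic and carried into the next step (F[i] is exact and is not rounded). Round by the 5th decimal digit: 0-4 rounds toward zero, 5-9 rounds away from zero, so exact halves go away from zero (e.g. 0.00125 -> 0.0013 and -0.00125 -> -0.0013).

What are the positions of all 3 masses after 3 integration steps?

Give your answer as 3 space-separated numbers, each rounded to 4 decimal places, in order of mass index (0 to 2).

Answer: 4.3521 11.2478 20.2341

Derivation:
Step 0: x=[4.0000 11.0000 20.0000] v=[0.0000 0.0000 2.0000]
Step 1: x=[4.0600 11.0400 20.1400] v=[0.6000 0.4000 1.4000]
Step 2: x=[4.1784 11.1224 20.2180] v=[1.1840 0.8240 0.7800]
Step 3: x=[4.3521 11.2478 20.2341] v=[1.7371 1.2543 0.1609]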